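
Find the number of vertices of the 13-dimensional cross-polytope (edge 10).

An n-cross-polytope has 2n vertices; here n = 13, giving 26.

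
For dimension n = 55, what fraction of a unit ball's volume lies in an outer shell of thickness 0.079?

1 - (1-0.079)^55 ≈ 0.989179 ≈ 98.92%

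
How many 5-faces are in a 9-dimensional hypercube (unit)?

Choose 5 of 9 axes to span the face (C(9,5) = 126 ways), then fix each of the remaining 4 coordinates at one of its two extreme values (2^4 = 16 ways): 126·16 = 2016.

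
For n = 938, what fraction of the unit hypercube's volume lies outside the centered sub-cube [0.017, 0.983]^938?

Shell fraction = 1 - (1-0.034)^938 ≈ 1 - 8.101e-15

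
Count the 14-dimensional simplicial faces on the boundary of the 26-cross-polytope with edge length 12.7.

Number of 14-faces = 2^(14+1) · C(26,14+1) = 32768 · 7726160 = 253170810880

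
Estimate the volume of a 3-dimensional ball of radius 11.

V_3(11) = π^(3/2) · (11)^3 / Γ(3/2 + 1) = 5324·π/3 ≈ 5575.28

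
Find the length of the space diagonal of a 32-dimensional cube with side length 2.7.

d = √(2.7² + 2.7² + ... + 2.7²) [32 terms] = √(32·2.7²) = 2.7√32 ≈ 15.2735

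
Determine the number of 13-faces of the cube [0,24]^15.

Number of 13-faces = C(15,13) · 2^(15-13) = 105 · 4 = 420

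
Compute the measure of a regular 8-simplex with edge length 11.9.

V_8 = √(9) · 11.9^8 / (8! · 2^(8/2)) ≈ 1870.06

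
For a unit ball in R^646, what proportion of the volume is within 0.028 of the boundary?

Shell fraction = 1 - (1-0.028)^646 ≈ 0.9999999892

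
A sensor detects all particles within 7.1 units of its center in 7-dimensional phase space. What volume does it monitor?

Volume = π^{7/2}·(7.1)^7/Γ(9/2) ≈ 4.29723e+06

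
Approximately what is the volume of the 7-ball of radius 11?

Volume = π^{7/2}·(11)^7/Γ(9/2) = 311794736·π^3/105 ≈ 9.20723e+07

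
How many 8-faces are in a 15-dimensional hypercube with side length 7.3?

Choose 8 of 15 axes to span the face (C(15,8) = 6435 ways), then fix each of the remaining 7 coordinates at one of its two extreme values (2^7 = 128 ways): 6435·128 = 823680.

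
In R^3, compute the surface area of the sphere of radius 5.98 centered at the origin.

|∂B_3(5.98)| = 4πr² = 4π·(5.98)² ≈ 449.378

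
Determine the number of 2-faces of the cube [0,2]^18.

f_2(18-cube) = (18 choose 2) · 2^16 = 10027008.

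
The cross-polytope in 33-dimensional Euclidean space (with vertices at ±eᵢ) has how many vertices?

An n-cross-polytope has 2n vertices; here n = 33, giving 66.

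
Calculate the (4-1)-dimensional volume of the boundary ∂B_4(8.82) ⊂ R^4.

S = n·V_n(r)/r = 4·V_4(8.82)/8.82 (volume-to-surface relation), giving 13543.6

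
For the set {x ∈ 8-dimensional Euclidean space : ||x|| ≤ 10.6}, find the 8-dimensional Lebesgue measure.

The n-ball volume is π^(n/2)·r^n/Γ(n/2+1). With n=8, r=10.6: V ≈ 6.46897e+08.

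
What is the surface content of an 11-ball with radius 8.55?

The surface area of an n-ball is 2π^(n/2) r^(n-1) / Γ(n/2). For n=11, r=8.55: 4.32672e+10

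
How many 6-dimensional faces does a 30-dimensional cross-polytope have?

f_6(30-orthoplex) = 2^7 · (30 choose 7) = 260582400.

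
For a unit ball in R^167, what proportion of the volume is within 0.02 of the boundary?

Shell fraction = 1 - (1-0.02)^167 ≈ 0.965743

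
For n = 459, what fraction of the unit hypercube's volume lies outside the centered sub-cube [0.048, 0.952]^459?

The inner cube has side 1-2·0.048 = 0.904 and volume (0.904)^459 ≈ 7.609e-21, so the shell holds 1 - 7.609e-21 of the volume.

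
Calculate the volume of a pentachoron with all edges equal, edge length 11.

Volume = 11^4 · √(5/2^4) / 4! ≈ 341.024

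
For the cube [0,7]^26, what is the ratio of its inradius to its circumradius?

Ratio = (s/2)/(s√26/2) = 26^(-1/2) ≈ 0.196116.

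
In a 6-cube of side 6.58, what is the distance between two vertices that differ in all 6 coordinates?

Diagonal = √6 · 6.58 ≈ 16.1176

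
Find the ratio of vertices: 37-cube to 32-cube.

The 37-cube has 2^37 = 137438953472 vertices. The 32-cube has 2^32 = 4294967296 vertices. Ratio: 137438953472/4294967296 = 32.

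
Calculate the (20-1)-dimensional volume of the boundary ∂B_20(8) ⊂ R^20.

S_20(8) = 2·π^(20/2)·(8)^19 / Γ(20/2) = 2251799813685248·π^10/2835 ≈ 7.43833e+16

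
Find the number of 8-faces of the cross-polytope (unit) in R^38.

An n-cross-polytope has 2^(k+1)·C(n,k+1) k-faces. Here 2^9·C(38,9) = 512·163011640 = 83461959680.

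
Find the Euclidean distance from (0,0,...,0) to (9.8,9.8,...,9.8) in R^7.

Diagonal = √7 · 9.8 ≈ 25.9284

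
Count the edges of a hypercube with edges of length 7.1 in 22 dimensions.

An n-cube has n·2^(n-1) edges. With n = 22: 22·2097152 = 46137344.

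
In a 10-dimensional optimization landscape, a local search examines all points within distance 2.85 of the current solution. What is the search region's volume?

V_10(2.85) = π^(10/2) · (2.85)^10 / Γ(10/2 + 1) ≈ 90160.6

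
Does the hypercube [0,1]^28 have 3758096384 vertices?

False. The 28-cube has 2^28 = 268435456 vertices.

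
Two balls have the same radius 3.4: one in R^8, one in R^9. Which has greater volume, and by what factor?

V_8(3.4) ≈ 72480.2, V_9(3.4) ≈ 200276. The 9-ball is larger by a factor of 2.763.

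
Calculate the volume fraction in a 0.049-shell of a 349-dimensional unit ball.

Shell fraction = 1 - (1-0.049)^349 ≈ 0.9999999757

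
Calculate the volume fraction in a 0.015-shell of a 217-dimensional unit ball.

Shell fraction = 1 - (1-0.015)^217 ≈ 0.962359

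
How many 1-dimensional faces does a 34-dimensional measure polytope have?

Number of 1-faces = C(34,1) · 2^(34-1) = 34 · 8589934592 = 292057776128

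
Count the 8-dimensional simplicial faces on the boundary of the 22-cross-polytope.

Each 8-face is the convex hull of 9 vertices, one chosen as ±e_i from each of 9 distinct axes: 2^9·C(22,9) = 254679040.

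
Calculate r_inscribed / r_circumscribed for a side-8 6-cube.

r_in = 8/2 (half the side); r_out = 8√6/2 (half the diagonal). Ratio = 1/√6 ≈ 0.408248.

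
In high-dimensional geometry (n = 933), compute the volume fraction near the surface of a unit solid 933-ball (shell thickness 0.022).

1 - (1-0.022)^933 ≈ 0.999999999 ≈ (100 - 9.69e-08)%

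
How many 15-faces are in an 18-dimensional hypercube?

Choose 15 of 18 axes to span the face (C(18,15) = 816 ways), then fix each of the remaining 3 coordinates at one of its two extreme values (2^3 = 8 ways): 816·8 = 6528.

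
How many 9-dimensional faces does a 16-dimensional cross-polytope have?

Each 9-face is the convex hull of 10 vertices, one chosen as ±e_i from each of 10 distinct axes: 2^10·C(16,10) = 8200192.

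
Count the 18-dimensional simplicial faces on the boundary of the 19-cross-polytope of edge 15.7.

f_18(19-orthoplex) = 2^19 · (19 choose 19) = 524288.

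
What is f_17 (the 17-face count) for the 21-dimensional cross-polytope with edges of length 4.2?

f_17(21-orthoplex) = 2^18 · (21 choose 18) = 348651520.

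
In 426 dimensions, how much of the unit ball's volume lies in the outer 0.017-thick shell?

Shell fraction = 1 - (1-0.017)^426 ≈ 0.999327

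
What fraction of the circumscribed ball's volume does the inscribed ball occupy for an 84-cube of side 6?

Volume scales as r^n, and r_in/r_out = 1/√84, giving (1/√84)^84 ≈ 1.5145e-81.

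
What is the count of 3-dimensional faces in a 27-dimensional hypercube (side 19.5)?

f_3(27-cube) = (27 choose 3) · 2^24 = 49073356800.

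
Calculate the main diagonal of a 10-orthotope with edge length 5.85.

The space diagonal of an n-cube of side s is s√n. Here 5.85·√10 ≈ 18.4993.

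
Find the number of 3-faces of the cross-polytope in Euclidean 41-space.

f_3(41-orthoplex) = 2^4 · (41 choose 4) = 1620320.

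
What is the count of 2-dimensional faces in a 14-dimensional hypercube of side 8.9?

f_2(14-cube) = (14 choose 2) · 2^12 = 372736.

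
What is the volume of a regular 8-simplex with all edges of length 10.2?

V = (10.2^8 / 8!) · √((8+1) / 2^8) ≈ 544.856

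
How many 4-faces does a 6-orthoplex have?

Each 4-face is the convex hull of 5 vertices, one chosen as ±e_i from each of 5 distinct axes: 2^5·C(6,5) = 192.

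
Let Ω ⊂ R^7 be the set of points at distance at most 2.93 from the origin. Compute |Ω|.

The n-ball volume is π^(n/2)·r^n/Γ(n/2+1). With n=7, r=2.93: V ≈ 8758.98.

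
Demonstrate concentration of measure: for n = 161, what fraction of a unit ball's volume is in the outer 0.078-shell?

1 - (1-0.078)^161 ≈ 0.9999979026 ≈ 99.999790%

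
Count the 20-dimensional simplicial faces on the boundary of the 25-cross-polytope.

f_20(25-orthoplex) = 2^21 · (25 choose 21) = 26528972800.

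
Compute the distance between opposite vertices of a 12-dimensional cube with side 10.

The space diagonal of an n-cube of side s is s√n. Here 10·√12 ≈ 34.641.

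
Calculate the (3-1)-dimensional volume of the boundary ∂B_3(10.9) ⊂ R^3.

|∂B_3(10.9)| = 4πr² = 4π·(10.9)² ≈ 1493.01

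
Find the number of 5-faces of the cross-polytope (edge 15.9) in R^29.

Number of 5-faces = 2^(5+1) · C(29,5+1) = 64 · 475020 = 30401280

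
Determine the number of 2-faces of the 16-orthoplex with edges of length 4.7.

Number of 2-faces = 2^(2+1) · C(16,2+1) = 8 · 560 = 4480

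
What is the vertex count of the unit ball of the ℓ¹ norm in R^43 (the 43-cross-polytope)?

Number of vertices = 2n = 86.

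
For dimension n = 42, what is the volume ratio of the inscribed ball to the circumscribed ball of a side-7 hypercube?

V_in / V_out = (r_in/r_out)^42 = (1/√42)^42 = 42^(-42/2) ≈ 8.1614e-35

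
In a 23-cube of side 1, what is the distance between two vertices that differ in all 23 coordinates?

The space diagonal of an n-cube of side s is s√n. Here 1·√23 ≈ 4.79583.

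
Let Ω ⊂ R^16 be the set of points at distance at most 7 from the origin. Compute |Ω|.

The n-ball volume is π^(n/2)·r^n/Γ(n/2+1). With n=16, r=7: V = 4747561509943·π^8/5760 ≈ 7.82073e+12.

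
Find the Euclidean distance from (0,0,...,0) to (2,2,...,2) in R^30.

||(2,2,...,2)|| = √(30)·2 ≈ 10.9545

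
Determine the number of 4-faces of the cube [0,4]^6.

An n-cube has C(n,k)·2^(n-k) k-faces. Here C(6,4)·2^2 = 15·4 = 60.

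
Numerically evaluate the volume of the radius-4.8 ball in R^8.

V_8(4.8) = π^(8/2) · (4.8)^8 / Γ(8/2 + 1) ≈ 1.14372e+06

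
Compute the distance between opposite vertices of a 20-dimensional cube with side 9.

||(9,9,...,9)|| = √(20)·9 ≈ 40.2492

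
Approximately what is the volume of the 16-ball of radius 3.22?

V_16(3.22) = π^(16/2) · (3.22)^16 / Γ(16/2 + 1) ≈ 3.1432e+07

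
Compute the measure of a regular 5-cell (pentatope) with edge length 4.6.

Volume = 4.6^4 · √(5/2^4) / 4! ≈ 10.4291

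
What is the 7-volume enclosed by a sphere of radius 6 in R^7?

The n-ball volume is π^(n/2)·r^n/Γ(n/2+1). With n=7, r=6: V = 1492992·π^3/35 ≈ 1.32263e+06.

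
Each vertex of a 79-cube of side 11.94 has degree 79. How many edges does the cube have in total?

Each of the 2^79 = 604462909807314587353088 vertices has degree 79; total edges = 79·2^79/2 = 23876284937388926200446976.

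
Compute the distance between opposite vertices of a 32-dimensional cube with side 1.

The space diagonal of an n-cube of side s is s√n. Here 1·√32 ≈ 5.65685.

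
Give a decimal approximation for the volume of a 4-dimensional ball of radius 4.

V = 128·π^2 ≈ 1263.31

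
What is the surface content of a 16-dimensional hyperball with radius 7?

The surface area of an n-ball is 2π^(n/2) r^(n-1) / Γ(n/2). For n=16, r=7: 678223072849·π^8/360 ≈ 1.78759e+13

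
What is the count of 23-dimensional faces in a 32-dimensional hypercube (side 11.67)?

An n-cube has C(n,k)·2^(n-k) k-faces. Here C(32,23)·2^9 = 28048800·512 = 14360985600.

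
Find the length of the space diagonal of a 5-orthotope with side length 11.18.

||(11.18,11.18,...,11.18)|| = √(5)·11.18 ≈ 24.9992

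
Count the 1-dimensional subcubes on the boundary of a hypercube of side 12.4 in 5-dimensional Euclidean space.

Number of 1-faces = C(5,1) · 2^(5-1) = 5 · 16 = 80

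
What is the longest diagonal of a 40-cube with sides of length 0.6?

Diagonal = √40 · 0.6 ≈ 3.79473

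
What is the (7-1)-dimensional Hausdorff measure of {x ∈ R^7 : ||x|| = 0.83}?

S = n·V_n(r)/r = 7·V_7(0.83)/0.83 (volume-to-surface relation), giving 10.813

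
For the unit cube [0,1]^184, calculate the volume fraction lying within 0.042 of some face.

Shell fraction = 1 - (1-0.084)^184 ≈ 0.9999999026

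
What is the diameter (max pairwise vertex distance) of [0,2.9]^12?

d = √(2.9² + 2.9² + ... + 2.9²) [12 terms] = √(12·2.9²) = 2.9√12 ≈ 10.0459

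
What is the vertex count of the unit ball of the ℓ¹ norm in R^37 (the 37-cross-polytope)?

The vertices are ±e_1, ..., ±e_37, so there are 2·37 = 74.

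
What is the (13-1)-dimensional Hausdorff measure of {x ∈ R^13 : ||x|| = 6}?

|∂B_13(6)| = 10319560704·π^6/385 ≈ 2.57691e+10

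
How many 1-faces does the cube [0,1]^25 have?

Number of 1-faces = C(25,1)·2^(25-1) = 25·16777216 = 419430400.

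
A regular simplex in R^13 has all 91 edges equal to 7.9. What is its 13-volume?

V = (7.9^13 / 13!) · √((13+1) / 2^13) ≈ 3.09914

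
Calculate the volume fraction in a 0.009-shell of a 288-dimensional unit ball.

V(inner)/V(outer) = ((1-0.009)/1)^288 ≈ 0.074, so the shell fraction is 0.926003.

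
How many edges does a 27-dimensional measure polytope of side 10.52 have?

Number of 1-faces = C(27,1)·2^(27-1) = 27·67108864 = 1811939328.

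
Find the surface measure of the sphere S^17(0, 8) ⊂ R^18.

The surface area of an n-ball is 2π^(n/2) r^(n-1) / Γ(n/2). For n=18, r=8: 35184372088832·π^9/315 ≈ 3.32957e+15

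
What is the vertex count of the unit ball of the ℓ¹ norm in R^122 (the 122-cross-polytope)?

The 122-dimensional cross-polytope has 2n = 2·122 = 244 vertices.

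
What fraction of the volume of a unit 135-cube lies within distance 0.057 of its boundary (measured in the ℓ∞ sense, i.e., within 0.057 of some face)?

1 - (1 - 2·0.057)^135 = 1 - 0.886^135 ≈ 0.9999999199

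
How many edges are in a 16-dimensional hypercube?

f_1(16-cube) = (16 choose 1) · 2^15 = 524288.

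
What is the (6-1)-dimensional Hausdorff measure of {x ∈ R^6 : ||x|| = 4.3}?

S_6(4.3) = 2·π^(6/2)·(4.3)^5 / Γ(6/2) ≈ 45581.8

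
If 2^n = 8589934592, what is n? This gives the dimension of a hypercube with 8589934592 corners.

The n-cube has 2^n vertices, and 8589934592 = 2^33, so n = 33.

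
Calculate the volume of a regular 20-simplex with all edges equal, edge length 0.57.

For a regular n-simplex with edge a, V = (a^n / n!)·√((n+1)/2^n). With a=0.57, n=20: V ≈ 2.41092e-26.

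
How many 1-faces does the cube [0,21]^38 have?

An n-cube has n·2^(n-1) edges. With n = 38: 38·137438953472 = 5222680231936.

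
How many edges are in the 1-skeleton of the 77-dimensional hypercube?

Number of 1-faces = C(77,1)·2^(77-1) = 77·75557863725914323419136 = 5817955506895402903273472.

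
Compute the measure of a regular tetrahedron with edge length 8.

Volume = (√2/12) · 8³ = 60.3398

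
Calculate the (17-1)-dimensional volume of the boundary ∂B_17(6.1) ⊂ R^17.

|∂B_17(6.1)| ≈ 8.8082e+12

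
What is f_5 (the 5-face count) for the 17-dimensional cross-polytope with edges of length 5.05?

f_5(17-orthoplex) = 2^6 · (17 choose 6) = 792064.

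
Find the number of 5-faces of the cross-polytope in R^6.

Number of 5-faces = 2^(5+1) · C(6,5+1) = 64 · 1 = 64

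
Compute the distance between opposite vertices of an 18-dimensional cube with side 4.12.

The space diagonal of an n-cube of side s is s√n. Here 4.12·√18 ≈ 17.4797.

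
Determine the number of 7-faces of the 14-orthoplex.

Number of 7-faces = 2^(7+1) · C(14,7+1) = 256 · 3003 = 768768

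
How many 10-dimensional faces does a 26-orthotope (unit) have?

f_10(26-cube) = (26 choose 10) · 2^16 = 348109864960.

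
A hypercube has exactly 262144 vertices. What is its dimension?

2^n = 262144 ⇒ n = log_2(262144) = 18.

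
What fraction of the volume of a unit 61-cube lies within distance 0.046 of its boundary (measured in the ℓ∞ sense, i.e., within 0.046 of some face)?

1 - (1 - 2·0.046)^61 = 1 - 0.908^61 ≈ 0.997225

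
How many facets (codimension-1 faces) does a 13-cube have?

Number of 12-faces = C(13,12) · 2^(13-12) = 13 · 2 = 26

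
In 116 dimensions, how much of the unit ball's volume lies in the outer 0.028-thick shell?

V(inner)/V(outer) = ((1-0.028)/1)^116 ≈ 0.03709, so the shell fraction is 0.962907.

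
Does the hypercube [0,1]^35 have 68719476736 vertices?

False. The 35-cube has 2^35 = 34359738368 vertices.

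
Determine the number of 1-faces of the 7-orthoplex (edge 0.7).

Each 1-face is the convex hull of 2 vertices, one chosen as ±e_i from each of 2 distinct axes: 2^2·C(7,2) = 84.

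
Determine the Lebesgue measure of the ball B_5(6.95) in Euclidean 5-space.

V_5(6.95) = π^(5/2) · (6.95)^5 / Γ(5/2 + 1) ≈ 85353.7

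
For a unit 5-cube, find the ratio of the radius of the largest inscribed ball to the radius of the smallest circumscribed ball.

For an n-cube of any side s, the inradius is s/2 and the circumradius is s√n/2, so the ratio is 1/√5 ≈ 0.447214.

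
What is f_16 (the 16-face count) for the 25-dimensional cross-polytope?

Each 16-face is the convex hull of 17 vertices, one chosen as ±e_i from each of 17 distinct axes: 2^17·C(25,17) = 141764198400.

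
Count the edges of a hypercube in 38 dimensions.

An n-cube has n·2^(n-1) edges. With n = 38: 38·137438953472 = 5222680231936.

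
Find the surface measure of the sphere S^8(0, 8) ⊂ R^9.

The surface area of an n-ball is 2π^(n/2) r^(n-1) / Γ(n/2). For n=9, r=8: 536870912·π^4/105 ≈ 4.98058e+08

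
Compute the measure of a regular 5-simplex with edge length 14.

V_5 = √(6) · 14^5 / (5! · 2^(5/2)) ≈ 1940.71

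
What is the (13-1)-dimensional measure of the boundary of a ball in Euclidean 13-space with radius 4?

S = n·V_n(r)/r = 13·V_13(4)/4 (volume-to-surface relation), giving 2147483648·π^6/10395 ≈ 1.98612e+08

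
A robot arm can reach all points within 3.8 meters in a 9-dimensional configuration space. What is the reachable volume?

The n-ball volume is π^(n/2)·r^n/Γ(n/2+1). With n=9, r=3.8: V ≈ 544967.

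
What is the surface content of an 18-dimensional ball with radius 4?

S_18(4) = 2·π^(18/2)·(4)^17 / Γ(18/2) = 268435456·π^9/315 ≈ 2.54026e+10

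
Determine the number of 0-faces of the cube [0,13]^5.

f_0(5-cube) = (5 choose 0) · 2^5 = 32.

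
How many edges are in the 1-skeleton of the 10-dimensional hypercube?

An n-cube has n·2^(n-1) edges. With n = 10: 10·512 = 5120.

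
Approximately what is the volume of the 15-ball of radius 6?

The n-ball volume is π^(n/2)·r^n/Γ(n/2+1). With n=15, r=6: V = 1486016741376·π^7/25025 ≈ 1.79349e+11.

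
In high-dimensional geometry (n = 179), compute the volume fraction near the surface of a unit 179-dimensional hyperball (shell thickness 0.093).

1 - (1-0.093)^179 ≈ 0.9999999742 ≈ 99.999997%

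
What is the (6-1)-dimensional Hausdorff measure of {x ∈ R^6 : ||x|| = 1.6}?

S = n·V_n(r)/r = 6·V_6(1.6)/1.6 (volume-to-surface relation), giving 325.124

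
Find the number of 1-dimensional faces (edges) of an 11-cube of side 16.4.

Each of the 2^11 = 2048 vertices has degree 11; total edges = 11·2^11/2 = 11264.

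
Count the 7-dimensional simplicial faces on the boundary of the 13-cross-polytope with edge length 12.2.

Each 7-face is the convex hull of 8 vertices, one chosen as ±e_i from each of 8 distinct axes: 2^8·C(13,8) = 329472.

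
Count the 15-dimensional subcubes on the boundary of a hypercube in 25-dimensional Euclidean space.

Number of 15-faces = C(25,15) · 2^(25-15) = 3268760 · 1024 = 3347210240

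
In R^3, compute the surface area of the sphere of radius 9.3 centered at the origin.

S_3(9.3) = 2·π^(3/2)·(9.3)^2 / Γ(3/2) = 4πr² = 4π·(9.3)² ≈ 1086.87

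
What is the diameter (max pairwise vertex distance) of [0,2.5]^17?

Diagonal = √17 · 2.5 ≈ 10.3078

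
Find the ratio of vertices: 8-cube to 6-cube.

The 8-cube has 2^8 = 256 vertices. The 6-cube has 2^6 = 64 vertices. Ratio: 256/64 = 4.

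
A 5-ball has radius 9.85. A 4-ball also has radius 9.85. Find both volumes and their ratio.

V_5(9.85) ≈ 488067. V_4(9.85) ≈ 46453.1. Ratio V_5/V_4 ≈ 10.51.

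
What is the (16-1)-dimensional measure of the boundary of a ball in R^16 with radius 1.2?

S = n·V_n(r)/r = 16·V_16(1.2)/1.2 (volume-to-surface relation), giving 58.0119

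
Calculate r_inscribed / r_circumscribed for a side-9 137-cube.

For an n-cube of any side s, the inradius is s/2 and the circumradius is s√n/2, so the ratio is 1/√137 ≈ 0.0854358.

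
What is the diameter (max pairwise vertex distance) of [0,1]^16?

||(1,1,...,1)|| = √(16)·1 = 4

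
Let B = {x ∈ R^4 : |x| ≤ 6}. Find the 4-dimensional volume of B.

Volume = π^{4/2}·(6)^4/Γ(3) = 648·π^2 ≈ 6395.5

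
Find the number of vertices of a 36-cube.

Each vertex is a binary string of length 36, so there are 2^36 = 68719476736.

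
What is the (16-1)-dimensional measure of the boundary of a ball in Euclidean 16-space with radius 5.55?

|∂B_16(5.55)| ≈ 5.49785e+11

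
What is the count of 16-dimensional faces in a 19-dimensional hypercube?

Number of 16-faces = C(19,16) · 2^(19-16) = 969 · 8 = 7752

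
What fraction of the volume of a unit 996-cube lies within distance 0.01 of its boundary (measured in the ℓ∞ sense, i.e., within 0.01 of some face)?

The inner cube has side 1-2·0.01 = 0.98 and volume (0.98)^996 ≈ 1.825e-09, so the shell holds 0.9999999982 of the volume.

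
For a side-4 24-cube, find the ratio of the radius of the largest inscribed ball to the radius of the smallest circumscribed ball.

Ratio = (s/2)/(s√24/2) = 24^(-1/2) ≈ 0.204124.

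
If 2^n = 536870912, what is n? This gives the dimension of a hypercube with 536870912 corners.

Since 2^n = 536870912, we have n = 29.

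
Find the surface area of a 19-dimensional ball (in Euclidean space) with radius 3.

The surface area of an n-ball is 2π^(n/2) r^(n-1) / Γ(n/2). For n=19, r=3: 4897760256·π^9/425425 ≈ 3.43181e+08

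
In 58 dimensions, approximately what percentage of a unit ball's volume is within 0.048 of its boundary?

1 - (1-0.048)^58 ≈ 0.942331 ≈ 94.23%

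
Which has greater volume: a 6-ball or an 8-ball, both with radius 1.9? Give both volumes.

V_6(1.9) ≈ 243.12. V_8(1.9) ≈ 689.314. The 8-ball is larger.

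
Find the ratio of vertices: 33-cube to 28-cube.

The 33-cube has 2^33 = 8589934592 vertices. The 28-cube has 2^28 = 268435456 vertices. Ratio: 8589934592/268435456 = 32.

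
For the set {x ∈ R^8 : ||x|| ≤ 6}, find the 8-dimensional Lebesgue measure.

V = 69984·π^4 ≈ 6.81708e+06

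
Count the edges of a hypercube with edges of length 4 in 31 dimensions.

Number of 1-faces = C(31,1)·2^(31-1) = 31·1073741824 = 33285996544.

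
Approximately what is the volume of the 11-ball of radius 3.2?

V_11(3.2) = π^(11/2) · (3.2)^11 / Γ(11/2 + 1) ≈ 678820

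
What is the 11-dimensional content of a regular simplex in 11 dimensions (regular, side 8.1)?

Volume = 8.1^11 · √(12/2^11) / 11! ≈ 18.8845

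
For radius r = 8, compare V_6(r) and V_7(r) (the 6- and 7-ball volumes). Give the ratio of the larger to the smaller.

V_6(8) ≈ 1.35468e+06, V_7(8) ≈ 9.90855e+06. The 7-ball is larger by a factor of 7.314.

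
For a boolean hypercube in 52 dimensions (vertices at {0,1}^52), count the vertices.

The 52-cube has 2^52 = 4503599627370496 vertices.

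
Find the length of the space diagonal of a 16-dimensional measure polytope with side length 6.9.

Diagonal = √16 · 6.9 = 27.6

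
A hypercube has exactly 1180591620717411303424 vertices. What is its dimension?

n = log_2(1180591620717411303424) = 70.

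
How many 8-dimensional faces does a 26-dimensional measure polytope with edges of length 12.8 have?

An n-cube has C(n,k)·2^(n-k) k-faces. Here C(26,8)·2^18 = 1562275·262144 = 409541017600.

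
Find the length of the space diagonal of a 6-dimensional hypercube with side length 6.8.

d = √(6.8² + 6.8² + ... + 6.8²) [6 terms] = √(6·6.8²) = 6.8√6 ≈ 16.6565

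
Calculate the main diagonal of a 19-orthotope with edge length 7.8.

d = √(7.8² + 7.8² + ... + 7.8²) [19 terms] = √(19·7.8²) = 7.8√19 ≈ 33.9994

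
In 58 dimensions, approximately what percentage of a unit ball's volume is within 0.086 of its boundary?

1 - (1-0.086)^58 ≈ 0.994569 ≈ 99.46%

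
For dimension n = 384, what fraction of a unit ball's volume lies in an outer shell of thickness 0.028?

1 - (1-0.028)^384 ≈ 0.999982 ≈ 99.998164%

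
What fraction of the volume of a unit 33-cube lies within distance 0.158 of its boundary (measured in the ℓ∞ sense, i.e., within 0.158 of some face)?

The inner cube has side 1-2·0.158 = 0.684 and volume (0.684)^33 ≈ 3.605e-06, so the shell holds 0.9999963954 of the volume.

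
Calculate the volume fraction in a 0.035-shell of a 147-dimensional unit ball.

Shell fraction = 1 - (1-0.035)^147 ≈ 0.994685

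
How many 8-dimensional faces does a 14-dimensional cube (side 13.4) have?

An n-cube has C(n,k)·2^(n-k) k-faces. Here C(14,8)·2^6 = 3003·64 = 192192.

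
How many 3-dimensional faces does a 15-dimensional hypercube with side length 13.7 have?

Number of 3-faces = C(15,3) · 2^(15-3) = 455 · 4096 = 1863680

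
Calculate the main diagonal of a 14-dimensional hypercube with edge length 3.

d = √(3² + 3² + ... + 3²) [14 terms] = √(14·3²) = 3√14 ≈ 11.225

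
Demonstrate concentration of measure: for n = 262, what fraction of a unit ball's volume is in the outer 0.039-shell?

1 - (1-0.039)^262 ≈ 0.99997 ≈ 99.997025%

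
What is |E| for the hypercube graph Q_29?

Each of the 2^29 = 536870912 vertices has degree 29; total edges = 29·2^29/2 = 7784628224.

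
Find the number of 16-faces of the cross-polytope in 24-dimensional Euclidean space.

An n-cross-polytope has 2^(k+1)·C(n,k+1) k-faces. Here 2^17·C(24,17) = 131072·346104 = 45364543488.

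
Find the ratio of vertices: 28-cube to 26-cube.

The 28-cube has 2^28 = 268435456 vertices. The 26-cube has 2^26 = 67108864 vertices. Ratio: 268435456/67108864 = 4.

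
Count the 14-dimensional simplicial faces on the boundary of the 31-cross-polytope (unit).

Each 14-face is the convex hull of 15 vertices, one chosen as ±e_i from each of 15 distinct axes: 2^15·C(31,15) = 9848101109760.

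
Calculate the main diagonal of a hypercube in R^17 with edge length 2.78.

Diagonal = √17 · 2.78 ≈ 11.4622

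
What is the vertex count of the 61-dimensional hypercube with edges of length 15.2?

An n-cube has 2^n vertices; for n = 61 that is 2^61 = 2305843009213693952.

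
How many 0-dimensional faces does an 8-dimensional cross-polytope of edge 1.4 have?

An n-cross-polytope has 2^(k+1)·C(n,k+1) k-faces. Here 2^1·C(8,1) = 2·8 = 16.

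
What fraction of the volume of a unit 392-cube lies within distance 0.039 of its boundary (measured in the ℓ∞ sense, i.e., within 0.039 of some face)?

The inner cube has side 1-2·0.039 = 0.922 and volume (0.922)^392 ≈ 1.495e-14, so the shell holds 1 - 1.495e-14 of the volume.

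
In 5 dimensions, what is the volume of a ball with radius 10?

V = 160000·π^2/3 ≈ 526379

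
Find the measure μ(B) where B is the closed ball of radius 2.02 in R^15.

The n-ball volume is π^(n/2)·r^n/Γ(n/2+1). With n=15, r=2.02: V ≈ 14511.1.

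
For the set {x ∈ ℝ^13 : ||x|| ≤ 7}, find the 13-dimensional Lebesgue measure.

The n-ball volume is π^(n/2)·r^n/Γ(n/2+1). With n=13, r=7: V = 1771684761728·π^6/19305 ≈ 8.82299e+10.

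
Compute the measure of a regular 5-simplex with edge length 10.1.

For a regular n-simplex with edge a, V = (a^n / n!)·√((n+1)/2^n). With a=10.1, n=5: V ≈ 379.251.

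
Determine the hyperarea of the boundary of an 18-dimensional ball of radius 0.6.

|∂B_18(0.6)| ≈ 0.000250282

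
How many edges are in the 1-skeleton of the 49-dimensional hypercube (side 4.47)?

The 49-cube has n·2^(n-1) = 49·2^48 = 49·281474976710656 = 13792273858822144 edges.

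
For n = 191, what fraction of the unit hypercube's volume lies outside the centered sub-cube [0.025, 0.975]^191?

The inner cube has side 1-2·0.025 = 0.95 and volume (0.95)^191 ≈ 5.562e-05, so the shell holds 0.999944 of the volume.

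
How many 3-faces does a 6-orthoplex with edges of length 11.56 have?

f_3(6-orthoplex) = 2^4 · (6 choose 4) = 240.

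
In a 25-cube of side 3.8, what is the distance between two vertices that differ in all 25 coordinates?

||(3.8,3.8,...,3.8)|| = √(25)·3.8 = 19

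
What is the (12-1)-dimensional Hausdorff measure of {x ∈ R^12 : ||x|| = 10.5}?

S = n·V_n(r)/r = 12·V_12(10.5)/10.5 (volume-to-surface relation), giving 116759166847407·π^6/40960 ≈ 2.7405e+12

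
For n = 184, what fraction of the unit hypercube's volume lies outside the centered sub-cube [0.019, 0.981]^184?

The inner cube has side 1-2·0.019 = 0.962 and volume (0.962)^184 ≈ 0.0008021, so the shell holds 0.999198 of the volume.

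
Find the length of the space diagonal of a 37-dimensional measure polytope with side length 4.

||(4,4,...,4)|| = √(37)·4 ≈ 24.3311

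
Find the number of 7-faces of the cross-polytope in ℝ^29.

Number of 7-faces = 2^(7+1) · C(29,7+1) = 256 · 4292145 = 1098789120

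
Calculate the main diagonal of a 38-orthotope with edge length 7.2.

The space diagonal of an n-cube of side s is s√n. Here 7.2·√38 ≈ 44.3838.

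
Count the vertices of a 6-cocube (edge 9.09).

Number of vertices = 2n = 12.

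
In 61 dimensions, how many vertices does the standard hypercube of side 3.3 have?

Number of vertices = 2^61 = 2305843009213693952.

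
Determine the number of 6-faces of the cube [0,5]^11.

Choose 6 of 11 axes to span the face (C(11,6) = 462 ways), then fix each of the remaining 5 coordinates at one of its two extreme values (2^5 = 32 ways): 462·32 = 14784.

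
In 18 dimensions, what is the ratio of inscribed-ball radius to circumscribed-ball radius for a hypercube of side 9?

For an n-cube of any side s, the inradius is s/2 and the circumradius is s√n/2, so the ratio is 1/√18 ≈ 0.235702.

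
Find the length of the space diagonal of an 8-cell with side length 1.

The space diagonal of an n-cube of side s is s√n. Here 1·√4 = 2.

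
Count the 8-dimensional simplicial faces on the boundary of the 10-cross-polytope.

Each 8-face is the convex hull of 9 vertices, one chosen as ±e_i from each of 9 distinct axes: 2^9·C(10,9) = 5120.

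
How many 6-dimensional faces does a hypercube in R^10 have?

f_6(10-cube) = (10 choose 6) · 2^4 = 3360.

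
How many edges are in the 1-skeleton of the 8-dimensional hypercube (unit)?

Number of 1-faces = C(8,1)·2^(8-1) = 8·128 = 1024.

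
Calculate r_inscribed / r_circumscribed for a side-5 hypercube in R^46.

r_in = 5/2 (half the side); r_out = 5√46/2 (half the diagonal). Ratio = 1/√46 ≈ 0.147442.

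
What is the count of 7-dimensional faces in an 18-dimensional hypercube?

Choose 7 of 18 axes to span the face (C(18,7) = 31824 ways), then fix each of the remaining 11 coordinates at one of its two extreme values (2^11 = 2048 ways): 31824·2048 = 65175552.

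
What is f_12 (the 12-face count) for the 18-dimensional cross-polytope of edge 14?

Number of 12-faces = 2^(12+1) · C(18,12+1) = 8192 · 8568 = 70189056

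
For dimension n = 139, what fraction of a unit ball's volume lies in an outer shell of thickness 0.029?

1 - (1-0.029)^139 ≈ 0.983271 ≈ 98.33%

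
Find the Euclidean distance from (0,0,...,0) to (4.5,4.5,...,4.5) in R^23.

Diagonal = √23 · 4.5 ≈ 21.5812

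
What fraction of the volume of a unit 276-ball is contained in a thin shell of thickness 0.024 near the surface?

V(inner)/V(outer) = ((1-0.024)/1)^276 ≈ 0.001225, so the shell fraction is 0.998775.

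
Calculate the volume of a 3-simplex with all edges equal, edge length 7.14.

Volume = (√2/12) · 7.14³ = 42.8971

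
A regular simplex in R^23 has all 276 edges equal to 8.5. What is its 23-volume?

For a regular n-simplex with edge a, V = (a^n / n!)·√((n+1)/2^n). With a=8.5, n=23: V ≈ 0.00015574.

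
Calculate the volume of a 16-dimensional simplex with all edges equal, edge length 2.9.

V_16 = √(17) · 2.9^16 / (16! · 2^(16/2)) ≈ 1.92634e-08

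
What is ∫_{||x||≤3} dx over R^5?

V = 648·π^2/5 ≈ 1279.1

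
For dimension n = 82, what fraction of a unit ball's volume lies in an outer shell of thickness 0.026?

1 - (1-0.026)^82 ≈ 0.884699 ≈ 88.47%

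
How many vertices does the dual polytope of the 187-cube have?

An n-cross-polytope has 2n vertices; here n = 187, giving 374.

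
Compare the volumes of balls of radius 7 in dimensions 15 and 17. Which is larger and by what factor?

V_15(7) ≈ 1.81093e+12, V_17(7) ≈ 3.27965e+13. The 17-ball is larger by a factor of 18.11.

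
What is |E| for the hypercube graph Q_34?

Each of the 2^34 = 17179869184 vertices has degree 34; total edges = 34·2^34/2 = 292057776128.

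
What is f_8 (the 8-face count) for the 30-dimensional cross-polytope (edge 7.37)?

Each 8-face is the convex hull of 9 vertices, one chosen as ±e_i from each of 9 distinct axes: 2^9·C(30,9) = 7325260800.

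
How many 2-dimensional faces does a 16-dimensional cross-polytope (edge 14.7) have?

An n-cross-polytope has 2^(k+1)·C(n,k+1) k-faces. Here 2^3·C(16,3) = 8·560 = 4480.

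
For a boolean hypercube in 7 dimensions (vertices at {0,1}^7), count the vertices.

The 7-cube has 2^7 = 128 vertices.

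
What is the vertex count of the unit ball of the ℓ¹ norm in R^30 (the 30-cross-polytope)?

The 30-dimensional cross-polytope has 2n = 2·30 = 60 vertices.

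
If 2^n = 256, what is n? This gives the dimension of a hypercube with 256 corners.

The n-cube has 2^n vertices, and 256 = 2^8, so n = 8.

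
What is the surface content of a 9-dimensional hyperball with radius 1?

|∂B_9(1)| = 32·π^4/105 ≈ 29.6866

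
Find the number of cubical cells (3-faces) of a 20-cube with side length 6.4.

Choose 3 of 20 axes to span the face (C(20,3) = 1140 ways), then fix each of the remaining 17 coordinates at one of its two extreme values (2^17 = 131072 ways): 1140·131072 = 149422080.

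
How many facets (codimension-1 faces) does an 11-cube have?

Choose 10 of 11 axes to span the face (C(11,10) = 11 ways), then fix each of the remaining 1 coordinate at one of its two extreme values (2^1 = 2 ways): 11·2 = 22.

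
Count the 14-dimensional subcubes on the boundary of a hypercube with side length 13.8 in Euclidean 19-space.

f_14(19-cube) = (19 choose 14) · 2^5 = 372096.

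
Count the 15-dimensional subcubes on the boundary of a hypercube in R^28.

An n-cube has C(n,k)·2^(n-k) k-faces. Here C(28,15)·2^13 = 37442160·8192 = 306726174720.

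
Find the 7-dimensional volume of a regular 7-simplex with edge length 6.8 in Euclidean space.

V = (6.8^7 / 7!) · √((7+1) / 2^7) ≈ 33.3482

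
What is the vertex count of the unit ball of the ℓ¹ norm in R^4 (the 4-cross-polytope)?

An n-cross-polytope has 2n vertices; here n = 4, giving 8.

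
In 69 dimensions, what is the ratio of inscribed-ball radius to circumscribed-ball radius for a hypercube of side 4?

r_in / r_out = (4/2) / (4√69/2) = 1/√69 ≈ 0.120386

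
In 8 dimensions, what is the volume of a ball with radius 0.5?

Volume = π^{8/2}·(0.5)^8/Γ(5) = π^4/6144 ≈ 0.0158543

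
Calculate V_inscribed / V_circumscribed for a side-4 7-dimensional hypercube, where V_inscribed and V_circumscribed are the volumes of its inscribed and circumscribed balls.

The radii are 4/2 and 4√7/2, so the volume ratio is (1/√7)^7 = 7^{-7/2} ≈ 0.00110194.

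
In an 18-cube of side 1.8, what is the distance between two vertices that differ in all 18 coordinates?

Diagonal = √18 · 1.8 ≈ 7.63675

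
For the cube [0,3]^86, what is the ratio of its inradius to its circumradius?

For an n-cube of any side s, the inradius is s/2 and the circumradius is s√n/2, so the ratio is 1/√86 ≈ 0.107833.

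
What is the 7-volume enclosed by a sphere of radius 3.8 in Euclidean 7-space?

V_7(3.8) = π^(7/2) · (3.8)^7 / Γ(7/2 + 1) ≈ 54058.7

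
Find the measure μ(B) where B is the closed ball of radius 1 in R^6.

Volume = π^{6/2}·(1)^6/Γ(4) = π^3/6 ≈ 5.16771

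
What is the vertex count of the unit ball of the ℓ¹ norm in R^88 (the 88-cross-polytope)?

An n-cross-polytope has 2n vertices; here n = 88, giving 176.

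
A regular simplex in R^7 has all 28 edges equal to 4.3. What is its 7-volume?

Volume = 4.3^7 · √(8/2^7) / 7! ≈ 1.34831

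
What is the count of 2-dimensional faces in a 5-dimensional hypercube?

Number of 2-faces = C(5,2) · 2^(5-2) = 10 · 8 = 80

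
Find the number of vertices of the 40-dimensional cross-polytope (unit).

The 40-dimensional cross-polytope has 2n = 2·40 = 80 vertices.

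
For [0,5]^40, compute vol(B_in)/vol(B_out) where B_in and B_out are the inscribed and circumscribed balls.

V_in / V_out = (r_in/r_out)^40 = (1/√40)^40 = 40^(-40/2) ≈ 9.09495e-33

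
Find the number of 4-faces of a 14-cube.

Choose 4 of 14 axes to span the face (C(14,4) = 1001 ways), then fix each of the remaining 10 coordinates at one of its two extreme values (2^10 = 1024 ways): 1001·1024 = 1025024.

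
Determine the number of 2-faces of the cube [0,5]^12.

Number of 2-faces = C(12,2) · 2^(12-2) = 66 · 1024 = 67584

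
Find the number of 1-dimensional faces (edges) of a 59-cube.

Each of the 2^59 = 576460752303423488 vertices has degree 59; total edges = 59·2^59/2 = 17005592192950992896.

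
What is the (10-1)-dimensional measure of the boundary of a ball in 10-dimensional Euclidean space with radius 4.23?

S = n·V_n(r)/r = 10·V_10(4.23)/4.23 (volume-to-surface relation), giving 1.10569e+07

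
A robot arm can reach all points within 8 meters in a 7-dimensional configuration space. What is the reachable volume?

V_7(8) = π^(7/2) · (8)^7 / Γ(7/2 + 1) = 33554432·π^3/105 ≈ 9.90855e+06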